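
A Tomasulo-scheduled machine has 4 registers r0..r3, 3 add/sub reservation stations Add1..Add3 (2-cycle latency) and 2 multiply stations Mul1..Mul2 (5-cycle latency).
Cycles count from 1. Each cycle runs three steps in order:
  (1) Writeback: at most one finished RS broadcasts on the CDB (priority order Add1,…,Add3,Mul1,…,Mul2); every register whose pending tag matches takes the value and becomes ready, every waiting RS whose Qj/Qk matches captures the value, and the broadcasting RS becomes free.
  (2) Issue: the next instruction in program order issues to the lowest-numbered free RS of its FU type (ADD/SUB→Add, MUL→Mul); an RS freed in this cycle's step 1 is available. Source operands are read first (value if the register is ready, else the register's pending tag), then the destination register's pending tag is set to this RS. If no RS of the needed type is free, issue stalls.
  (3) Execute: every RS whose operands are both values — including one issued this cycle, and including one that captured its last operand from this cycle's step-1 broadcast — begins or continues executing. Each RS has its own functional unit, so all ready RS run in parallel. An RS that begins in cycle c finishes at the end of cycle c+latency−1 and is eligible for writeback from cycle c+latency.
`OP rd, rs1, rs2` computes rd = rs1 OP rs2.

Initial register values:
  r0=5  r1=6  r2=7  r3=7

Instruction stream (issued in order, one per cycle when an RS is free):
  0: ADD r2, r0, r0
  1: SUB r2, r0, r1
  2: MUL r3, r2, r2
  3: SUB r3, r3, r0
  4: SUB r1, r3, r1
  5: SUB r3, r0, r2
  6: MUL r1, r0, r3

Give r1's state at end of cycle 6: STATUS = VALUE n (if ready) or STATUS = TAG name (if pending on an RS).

STATUS = TAG Add2

  c1: issue ADD r2<-Add1  regs: r0:5,r1:6,r2:Add1,r3:7
  c2: issue SUB r2<-Add2  regs: r0:5,r1:6,r2:Add2,r3:7
  c3: CDB Add1=10; issue MUL r3<-Mul1  regs: r0:5,r1:6,r2:Add2,r3:Mul1
  c4: CDB Add2=-1; issue SUB r3<-Add1  regs: r0:5,r1:6,r2:-1,r3:Add1
  c5: issue SUB r1<-Add2  regs: r0:5,r1:Add2,r2:-1,r3:Add1
  c6: issue SUB r3<-Add3  regs: r0:5,r1:Add2,r2:-1,r3:Add3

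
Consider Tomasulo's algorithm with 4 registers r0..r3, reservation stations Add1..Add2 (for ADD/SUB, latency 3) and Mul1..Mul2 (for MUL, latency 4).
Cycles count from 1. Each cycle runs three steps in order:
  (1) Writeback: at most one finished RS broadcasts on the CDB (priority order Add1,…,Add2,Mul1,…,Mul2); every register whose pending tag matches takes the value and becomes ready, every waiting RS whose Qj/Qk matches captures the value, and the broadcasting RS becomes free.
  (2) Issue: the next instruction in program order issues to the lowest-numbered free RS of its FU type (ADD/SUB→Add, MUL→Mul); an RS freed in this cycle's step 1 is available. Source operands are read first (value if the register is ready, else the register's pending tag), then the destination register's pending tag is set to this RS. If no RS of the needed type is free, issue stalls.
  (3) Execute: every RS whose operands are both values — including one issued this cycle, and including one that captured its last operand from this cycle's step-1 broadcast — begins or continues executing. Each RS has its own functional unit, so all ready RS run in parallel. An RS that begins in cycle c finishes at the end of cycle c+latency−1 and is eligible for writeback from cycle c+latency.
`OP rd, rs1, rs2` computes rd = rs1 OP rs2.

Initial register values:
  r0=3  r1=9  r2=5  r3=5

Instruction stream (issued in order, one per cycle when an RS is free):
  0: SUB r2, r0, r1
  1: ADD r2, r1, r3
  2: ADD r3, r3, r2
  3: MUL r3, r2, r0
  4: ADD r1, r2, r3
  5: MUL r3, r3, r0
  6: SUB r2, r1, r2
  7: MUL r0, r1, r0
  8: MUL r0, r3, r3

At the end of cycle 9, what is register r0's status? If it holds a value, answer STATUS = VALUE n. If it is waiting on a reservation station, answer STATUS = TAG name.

c1: issue SUB r2<-Add1 | r0:3,r1:9,r2:Add1,r3:5
c2: issue ADD r2<-Add2 | r0:3,r1:9,r2:Add2,r3:5
c3: stall | r0:3,r1:9,r2:Add2,r3:5
c4: CDB Add1=-6; issue ADD r3<-Add1 | r0:3,r1:9,r2:Add2,r3:Add1
c5: CDB Add2=14; issue MUL r3<-Mul1 | r0:3,r1:9,r2:14,r3:Mul1
c6: issue ADD r1<-Add2 | r0:3,r1:Add2,r2:14,r3:Mul1
c7: issue MUL r3<-Mul2 | r0:3,r1:Add2,r2:14,r3:Mul2
c8: CDB Add1=19; issue SUB r2<-Add1 | r0:3,r1:Add2,r2:Add1,r3:Mul2
c9: CDB Mul1=42; issue MUL r0<-Mul1 | r0:Mul1,r1:Add2,r2:Add1,r3:Mul2

STATUS = TAG Mul1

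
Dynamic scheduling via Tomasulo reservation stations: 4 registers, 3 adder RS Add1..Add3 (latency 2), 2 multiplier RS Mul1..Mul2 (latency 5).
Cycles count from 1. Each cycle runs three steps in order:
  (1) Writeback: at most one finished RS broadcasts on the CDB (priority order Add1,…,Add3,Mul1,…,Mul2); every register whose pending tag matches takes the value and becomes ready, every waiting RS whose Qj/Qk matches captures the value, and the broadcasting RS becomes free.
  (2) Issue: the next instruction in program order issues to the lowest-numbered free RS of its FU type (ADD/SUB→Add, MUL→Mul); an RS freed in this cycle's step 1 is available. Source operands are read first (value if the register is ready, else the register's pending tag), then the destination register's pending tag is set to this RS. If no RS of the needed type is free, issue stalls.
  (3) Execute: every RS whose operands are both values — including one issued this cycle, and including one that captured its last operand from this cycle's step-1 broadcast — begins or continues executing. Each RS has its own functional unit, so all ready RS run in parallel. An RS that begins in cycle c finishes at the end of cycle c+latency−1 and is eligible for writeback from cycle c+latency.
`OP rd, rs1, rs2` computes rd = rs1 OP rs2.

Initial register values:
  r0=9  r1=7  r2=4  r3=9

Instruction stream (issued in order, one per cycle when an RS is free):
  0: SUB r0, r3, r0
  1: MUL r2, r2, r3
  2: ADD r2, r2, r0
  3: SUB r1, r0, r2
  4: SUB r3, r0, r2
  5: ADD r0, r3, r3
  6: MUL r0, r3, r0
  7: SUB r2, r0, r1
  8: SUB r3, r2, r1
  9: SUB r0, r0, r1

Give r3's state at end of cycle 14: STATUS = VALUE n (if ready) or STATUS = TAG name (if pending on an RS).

STATUS = TAG Add3

  c1: issue SUB r0<-Add1  regs: r0:Add1,r1:7,r2:4,r3:9
  c2: issue MUL r2<-Mul1  regs: r0:Add1,r1:7,r2:Mul1,r3:9
  c3: CDB Add1=0; issue ADD r2<-Add1  regs: r0:0,r1:7,r2:Add1,r3:9
  c4: issue SUB r1<-Add2  regs: r0:0,r1:Add2,r2:Add1,r3:9
  c5: issue SUB r3<-Add3  regs: r0:0,r1:Add2,r2:Add1,r3:Add3
  c6: stall  regs: r0:0,r1:Add2,r2:Add1,r3:Add3
  c7: CDB Mul1=36; stall  regs: r0:0,r1:Add2,r2:Add1,r3:Add3
  c8: stall  regs: r0:0,r1:Add2,r2:Add1,r3:Add3
  c9: CDB Add1=36; issue ADD r0<-Add1  regs: r0:Add1,r1:Add2,r2:36,r3:Add3
  c10: issue MUL r0<-Mul1  regs: r0:Mul1,r1:Add2,r2:36,r3:Add3
  c11: CDB Add2=-36; issue SUB r2<-Add2  regs: r0:Mul1,r1:-36,r2:Add2,r3:Add3
  c12: CDB Add3=-36; issue SUB r3<-Add3  regs: r0:Mul1,r1:-36,r2:Add2,r3:Add3
  c13: stall  regs: r0:Mul1,r1:-36,r2:Add2,r3:Add3
  c14: CDB Add1=-72; issue SUB r0<-Add1  regs: r0:Add1,r1:-36,r2:Add2,r3:Add3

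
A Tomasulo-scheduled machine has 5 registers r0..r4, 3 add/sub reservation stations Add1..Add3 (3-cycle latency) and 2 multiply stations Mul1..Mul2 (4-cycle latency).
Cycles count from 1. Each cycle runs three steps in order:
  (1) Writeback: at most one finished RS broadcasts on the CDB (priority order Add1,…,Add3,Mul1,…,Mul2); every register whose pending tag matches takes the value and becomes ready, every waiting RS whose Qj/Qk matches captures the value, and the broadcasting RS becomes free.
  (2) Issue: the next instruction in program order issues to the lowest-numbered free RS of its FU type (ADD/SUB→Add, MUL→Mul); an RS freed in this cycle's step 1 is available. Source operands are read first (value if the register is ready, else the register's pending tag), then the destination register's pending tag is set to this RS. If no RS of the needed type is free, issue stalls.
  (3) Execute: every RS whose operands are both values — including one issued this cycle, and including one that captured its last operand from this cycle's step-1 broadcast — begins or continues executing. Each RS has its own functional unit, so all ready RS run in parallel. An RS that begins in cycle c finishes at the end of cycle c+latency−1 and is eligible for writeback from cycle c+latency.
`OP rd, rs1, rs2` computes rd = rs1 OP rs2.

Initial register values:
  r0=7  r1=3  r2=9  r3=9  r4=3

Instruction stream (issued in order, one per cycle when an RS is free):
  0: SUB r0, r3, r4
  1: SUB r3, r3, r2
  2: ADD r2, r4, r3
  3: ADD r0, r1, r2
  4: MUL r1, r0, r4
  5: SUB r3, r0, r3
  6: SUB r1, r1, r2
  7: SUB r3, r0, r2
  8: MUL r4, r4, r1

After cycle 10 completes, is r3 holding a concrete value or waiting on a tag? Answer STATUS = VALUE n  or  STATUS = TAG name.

STATUS = TAG Add2

c1: issue SUB r0<-Add1 | r0:Add1,r1:3,r2:9,r3:9,r4:3
c2: issue SUB r3<-Add2 | r0:Add1,r1:3,r2:9,r3:Add2,r4:3
c3: issue ADD r2<-Add3 | r0:Add1,r1:3,r2:Add3,r3:Add2,r4:3
c4: CDB Add1=6; issue ADD r0<-Add1 | r0:Add1,r1:3,r2:Add3,r3:Add2,r4:3
c5: CDB Add2=0; issue MUL r1<-Mul1 | r0:Add1,r1:Mul1,r2:Add3,r3:0,r4:3
c6: issue SUB r3<-Add2 | r0:Add1,r1:Mul1,r2:Add3,r3:Add2,r4:3
c7: stall | r0:Add1,r1:Mul1,r2:Add3,r3:Add2,r4:3
c8: CDB Add3=3; issue SUB r1<-Add3 | r0:Add1,r1:Add3,r2:3,r3:Add2,r4:3
c9: stall | r0:Add1,r1:Add3,r2:3,r3:Add2,r4:3
c10: stall | r0:Add1,r1:Add3,r2:3,r3:Add2,r4:3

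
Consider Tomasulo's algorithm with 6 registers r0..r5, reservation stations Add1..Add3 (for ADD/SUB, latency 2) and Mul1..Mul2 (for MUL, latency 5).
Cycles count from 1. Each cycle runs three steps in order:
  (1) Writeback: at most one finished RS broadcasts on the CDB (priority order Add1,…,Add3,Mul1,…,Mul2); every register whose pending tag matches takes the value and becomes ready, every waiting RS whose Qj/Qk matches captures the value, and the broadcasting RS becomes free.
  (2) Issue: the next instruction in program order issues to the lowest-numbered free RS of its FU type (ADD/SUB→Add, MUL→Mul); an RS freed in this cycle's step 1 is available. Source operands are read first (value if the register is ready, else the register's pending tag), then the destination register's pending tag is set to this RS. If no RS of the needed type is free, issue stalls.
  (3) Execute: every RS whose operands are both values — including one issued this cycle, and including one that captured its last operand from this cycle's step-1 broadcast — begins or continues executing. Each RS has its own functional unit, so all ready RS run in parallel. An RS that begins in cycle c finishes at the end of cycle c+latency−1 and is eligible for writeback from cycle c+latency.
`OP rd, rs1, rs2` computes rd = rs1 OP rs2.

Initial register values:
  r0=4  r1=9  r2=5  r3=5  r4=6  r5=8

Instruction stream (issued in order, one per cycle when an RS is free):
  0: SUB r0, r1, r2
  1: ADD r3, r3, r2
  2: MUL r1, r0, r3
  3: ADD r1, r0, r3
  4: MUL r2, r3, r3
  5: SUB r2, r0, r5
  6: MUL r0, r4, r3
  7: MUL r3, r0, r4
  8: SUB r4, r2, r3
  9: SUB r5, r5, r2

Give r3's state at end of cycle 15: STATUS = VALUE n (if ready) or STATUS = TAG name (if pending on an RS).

STATUS = TAG Mul2

  c1: issue SUB r0<-Add1  regs: r0:Add1,r1:9,r2:5,r3:5,r4:6,r5:8
  c2: issue ADD r3<-Add2  regs: r0:Add1,r1:9,r2:5,r3:Add2,r4:6,r5:8
  c3: CDB Add1=4; issue MUL r1<-Mul1  regs: r0:4,r1:Mul1,r2:5,r3:Add2,r4:6,r5:8
  c4: CDB Add2=10; issue ADD r1<-Add1  regs: r0:4,r1:Add1,r2:5,r3:10,r4:6,r5:8
  c5: issue MUL r2<-Mul2  regs: r0:4,r1:Add1,r2:Mul2,r3:10,r4:6,r5:8
  c6: CDB Add1=14; issue SUB r2<-Add1  regs: r0:4,r1:14,r2:Add1,r3:10,r4:6,r5:8
  c7: stall  regs: r0:4,r1:14,r2:Add1,r3:10,r4:6,r5:8
  c8: CDB Add1=-4; stall  regs: r0:4,r1:14,r2:-4,r3:10,r4:6,r5:8
  c9: CDB Mul1=40; issue MUL r0<-Mul1  regs: r0:Mul1,r1:14,r2:-4,r3:10,r4:6,r5:8
  c10: CDB Mul2=100; issue MUL r3<-Mul2  regs: r0:Mul1,r1:14,r2:-4,r3:Mul2,r4:6,r5:8
  c11: issue SUB r4<-Add1  regs: r0:Mul1,r1:14,r2:-4,r3:Mul2,r4:Add1,r5:8
  c12: issue SUB r5<-Add2  regs: r0:Mul1,r1:14,r2:-4,r3:Mul2,r4:Add1,r5:Add2
  c13: -  regs: r0:Mul1,r1:14,r2:-4,r3:Mul2,r4:Add1,r5:Add2
  c14: CDB Add2=12  regs: r0:Mul1,r1:14,r2:-4,r3:Mul2,r4:Add1,r5:12
  c15: CDB Mul1=60  regs: r0:60,r1:14,r2:-4,r3:Mul2,r4:Add1,r5:12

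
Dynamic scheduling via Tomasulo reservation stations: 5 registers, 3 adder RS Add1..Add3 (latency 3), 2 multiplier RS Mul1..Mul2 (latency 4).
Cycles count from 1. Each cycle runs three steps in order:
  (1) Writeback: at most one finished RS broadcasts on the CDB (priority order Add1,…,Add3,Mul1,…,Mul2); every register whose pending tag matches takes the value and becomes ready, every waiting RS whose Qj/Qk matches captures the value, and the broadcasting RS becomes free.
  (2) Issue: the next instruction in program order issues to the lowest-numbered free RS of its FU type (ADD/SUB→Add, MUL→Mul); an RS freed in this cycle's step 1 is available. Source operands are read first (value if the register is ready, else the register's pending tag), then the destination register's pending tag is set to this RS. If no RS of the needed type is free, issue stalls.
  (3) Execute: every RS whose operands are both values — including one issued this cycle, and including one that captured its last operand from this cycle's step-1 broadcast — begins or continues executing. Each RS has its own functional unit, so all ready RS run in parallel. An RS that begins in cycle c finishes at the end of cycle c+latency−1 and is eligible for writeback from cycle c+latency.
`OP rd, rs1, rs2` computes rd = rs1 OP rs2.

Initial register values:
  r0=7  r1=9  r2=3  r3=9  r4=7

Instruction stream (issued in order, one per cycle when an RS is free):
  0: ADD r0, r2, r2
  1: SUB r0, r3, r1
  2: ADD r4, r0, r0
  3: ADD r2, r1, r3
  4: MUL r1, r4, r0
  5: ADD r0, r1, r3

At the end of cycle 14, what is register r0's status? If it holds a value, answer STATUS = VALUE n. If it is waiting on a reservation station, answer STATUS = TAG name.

  c1: issue ADD r0<-Add1  regs: r0:Add1,r1:9,r2:3,r3:9,r4:7
  c2: issue SUB r0<-Add2  regs: r0:Add2,r1:9,r2:3,r3:9,r4:7
  c3: issue ADD r4<-Add3  regs: r0:Add2,r1:9,r2:3,r3:9,r4:Add3
  c4: CDB Add1=6; issue ADD r2<-Add1  regs: r0:Add2,r1:9,r2:Add1,r3:9,r4:Add3
  c5: CDB Add2=0; issue MUL r1<-Mul1  regs: r0:0,r1:Mul1,r2:Add1,r3:9,r4:Add3
  c6: issue ADD r0<-Add2  regs: r0:Add2,r1:Mul1,r2:Add1,r3:9,r4:Add3
  c7: CDB Add1=18  regs: r0:Add2,r1:Mul1,r2:18,r3:9,r4:Add3
  c8: CDB Add3=0  regs: r0:Add2,r1:Mul1,r2:18,r3:9,r4:0
  c9: -  regs: r0:Add2,r1:Mul1,r2:18,r3:9,r4:0
  c10: -  regs: r0:Add2,r1:Mul1,r2:18,r3:9,r4:0
  c11: -  regs: r0:Add2,r1:Mul1,r2:18,r3:9,r4:0
  c12: CDB Mul1=0  regs: r0:Add2,r1:0,r2:18,r3:9,r4:0
  c13: -  regs: r0:Add2,r1:0,r2:18,r3:9,r4:0
  c14: -  regs: r0:Add2,r1:0,r2:18,r3:9,r4:0

STATUS = TAG Add2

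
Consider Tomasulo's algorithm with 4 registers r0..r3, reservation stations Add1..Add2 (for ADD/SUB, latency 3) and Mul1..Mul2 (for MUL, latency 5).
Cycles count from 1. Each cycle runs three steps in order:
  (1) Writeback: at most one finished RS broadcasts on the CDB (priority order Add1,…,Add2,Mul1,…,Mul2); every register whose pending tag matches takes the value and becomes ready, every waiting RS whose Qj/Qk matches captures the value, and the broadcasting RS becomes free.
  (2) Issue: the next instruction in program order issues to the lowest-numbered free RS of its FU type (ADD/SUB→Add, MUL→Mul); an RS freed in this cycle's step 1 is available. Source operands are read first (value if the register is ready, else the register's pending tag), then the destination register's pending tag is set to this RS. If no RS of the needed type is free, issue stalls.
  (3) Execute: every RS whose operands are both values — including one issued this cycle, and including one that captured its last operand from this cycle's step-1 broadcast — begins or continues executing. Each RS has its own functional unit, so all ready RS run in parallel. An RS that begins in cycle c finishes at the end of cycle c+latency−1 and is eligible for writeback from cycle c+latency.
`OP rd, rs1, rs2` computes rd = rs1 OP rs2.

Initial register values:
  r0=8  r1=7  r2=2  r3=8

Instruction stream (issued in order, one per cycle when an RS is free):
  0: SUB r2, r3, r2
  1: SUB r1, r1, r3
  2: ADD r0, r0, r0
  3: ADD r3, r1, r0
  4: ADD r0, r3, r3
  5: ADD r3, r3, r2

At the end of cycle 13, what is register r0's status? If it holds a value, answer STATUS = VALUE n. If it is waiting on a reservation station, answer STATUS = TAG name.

STATUS = VALUE 30

cycle 1: issue SUB r2<-Add1 // r0:8,r1:7,r2:Add1,r3:8
cycle 2: issue SUB r1<-Add2 // r0:8,r1:Add2,r2:Add1,r3:8
cycle 3: stall // r0:8,r1:Add2,r2:Add1,r3:8
cycle 4: CDB Add1=6; issue ADD r0<-Add1 // r0:Add1,r1:Add2,r2:6,r3:8
cycle 5: CDB Add2=-1; issue ADD r3<-Add2 // r0:Add1,r1:-1,r2:6,r3:Add2
cycle 6: stall // r0:Add1,r1:-1,r2:6,r3:Add2
cycle 7: CDB Add1=16; issue ADD r0<-Add1 // r0:Add1,r1:-1,r2:6,r3:Add2
cycle 8: stall // r0:Add1,r1:-1,r2:6,r3:Add2
cycle 9: stall // r0:Add1,r1:-1,r2:6,r3:Add2
cycle 10: CDB Add2=15; issue ADD r3<-Add2 // r0:Add1,r1:-1,r2:6,r3:Add2
cycle 11: - // r0:Add1,r1:-1,r2:6,r3:Add2
cycle 12: - // r0:Add1,r1:-1,r2:6,r3:Add2
cycle 13: CDB Add1=30 // r0:30,r1:-1,r2:6,r3:Add2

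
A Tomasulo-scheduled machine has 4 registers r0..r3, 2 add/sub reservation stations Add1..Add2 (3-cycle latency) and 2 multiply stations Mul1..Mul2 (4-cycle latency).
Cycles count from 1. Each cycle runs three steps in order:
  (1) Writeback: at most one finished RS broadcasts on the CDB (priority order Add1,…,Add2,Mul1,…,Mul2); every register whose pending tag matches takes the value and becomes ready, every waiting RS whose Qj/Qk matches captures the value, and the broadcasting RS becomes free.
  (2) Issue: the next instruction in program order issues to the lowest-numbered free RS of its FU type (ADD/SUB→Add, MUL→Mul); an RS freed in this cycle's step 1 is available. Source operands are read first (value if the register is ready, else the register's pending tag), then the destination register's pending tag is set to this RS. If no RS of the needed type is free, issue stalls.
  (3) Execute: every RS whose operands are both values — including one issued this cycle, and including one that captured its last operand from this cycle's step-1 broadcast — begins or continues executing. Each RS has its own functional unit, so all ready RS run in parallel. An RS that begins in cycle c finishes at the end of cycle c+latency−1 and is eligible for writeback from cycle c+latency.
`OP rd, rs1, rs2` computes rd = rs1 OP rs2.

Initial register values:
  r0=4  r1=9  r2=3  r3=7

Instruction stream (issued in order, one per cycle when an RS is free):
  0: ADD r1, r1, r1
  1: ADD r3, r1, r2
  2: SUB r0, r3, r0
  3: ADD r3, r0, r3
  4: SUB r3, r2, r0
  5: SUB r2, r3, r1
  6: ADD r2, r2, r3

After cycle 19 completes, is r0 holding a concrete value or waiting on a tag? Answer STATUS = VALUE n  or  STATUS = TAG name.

STATUS = VALUE 17

c1: issue ADD r1<-Add1 | r0:4,r1:Add1,r2:3,r3:7
c2: issue ADD r3<-Add2 | r0:4,r1:Add1,r2:3,r3:Add2
c3: stall | r0:4,r1:Add1,r2:3,r3:Add2
c4: CDB Add1=18; issue SUB r0<-Add1 | r0:Add1,r1:18,r2:3,r3:Add2
c5: stall | r0:Add1,r1:18,r2:3,r3:Add2
c6: stall | r0:Add1,r1:18,r2:3,r3:Add2
c7: CDB Add2=21; issue ADD r3<-Add2 | r0:Add1,r1:18,r2:3,r3:Add2
c8: stall | r0:Add1,r1:18,r2:3,r3:Add2
c9: stall | r0:Add1,r1:18,r2:3,r3:Add2
c10: CDB Add1=17; issue SUB r3<-Add1 | r0:17,r1:18,r2:3,r3:Add1
c11: stall | r0:17,r1:18,r2:3,r3:Add1
c12: stall | r0:17,r1:18,r2:3,r3:Add1
c13: CDB Add1=-14; issue SUB r2<-Add1 | r0:17,r1:18,r2:Add1,r3:-14
c14: CDB Add2=38; issue ADD r2<-Add2 | r0:17,r1:18,r2:Add2,r3:-14
c15: - | r0:17,r1:18,r2:Add2,r3:-14
c16: CDB Add1=-32 | r0:17,r1:18,r2:Add2,r3:-14
c17: - | r0:17,r1:18,r2:Add2,r3:-14
c18: - | r0:17,r1:18,r2:Add2,r3:-14
c19: CDB Add2=-46 | r0:17,r1:18,r2:-46,r3:-14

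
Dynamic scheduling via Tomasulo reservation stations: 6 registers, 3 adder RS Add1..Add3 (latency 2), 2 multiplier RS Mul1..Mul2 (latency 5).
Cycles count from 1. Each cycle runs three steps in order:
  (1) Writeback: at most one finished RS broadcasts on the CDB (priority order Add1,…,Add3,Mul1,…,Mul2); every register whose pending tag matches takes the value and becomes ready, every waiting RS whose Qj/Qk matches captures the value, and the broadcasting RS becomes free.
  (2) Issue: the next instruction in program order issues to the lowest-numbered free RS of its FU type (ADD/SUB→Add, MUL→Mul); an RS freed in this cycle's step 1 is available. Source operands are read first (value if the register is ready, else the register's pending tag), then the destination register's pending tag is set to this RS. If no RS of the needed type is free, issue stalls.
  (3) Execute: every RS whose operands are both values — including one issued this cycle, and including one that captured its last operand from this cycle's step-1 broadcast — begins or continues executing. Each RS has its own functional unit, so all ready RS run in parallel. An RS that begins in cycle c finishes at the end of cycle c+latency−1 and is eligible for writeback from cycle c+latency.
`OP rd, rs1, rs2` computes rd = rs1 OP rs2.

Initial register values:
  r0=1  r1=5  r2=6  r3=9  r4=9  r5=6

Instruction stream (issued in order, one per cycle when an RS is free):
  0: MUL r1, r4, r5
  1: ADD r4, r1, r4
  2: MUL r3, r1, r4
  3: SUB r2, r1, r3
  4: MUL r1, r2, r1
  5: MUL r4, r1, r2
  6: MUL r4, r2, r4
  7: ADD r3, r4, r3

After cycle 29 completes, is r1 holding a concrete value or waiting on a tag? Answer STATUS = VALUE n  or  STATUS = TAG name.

STATUS = VALUE -180792

  c1: issue MUL r1<-Mul1  regs: r0:1,r1:Mul1,r2:6,r3:9,r4:9,r5:6
  c2: issue ADD r4<-Add1  regs: r0:1,r1:Mul1,r2:6,r3:9,r4:Add1,r5:6
  c3: issue MUL r3<-Mul2  regs: r0:1,r1:Mul1,r2:6,r3:Mul2,r4:Add1,r5:6
  c4: issue SUB r2<-Add2  regs: r0:1,r1:Mul1,r2:Add2,r3:Mul2,r4:Add1,r5:6
  c5: stall  regs: r0:1,r1:Mul1,r2:Add2,r3:Mul2,r4:Add1,r5:6
  c6: CDB Mul1=54; issue MUL r1<-Mul1  regs: r0:1,r1:Mul1,r2:Add2,r3:Mul2,r4:Add1,r5:6
  c7: stall  regs: r0:1,r1:Mul1,r2:Add2,r3:Mul2,r4:Add1,r5:6
  c8: CDB Add1=63; stall  regs: r0:1,r1:Mul1,r2:Add2,r3:Mul2,r4:63,r5:6
  c9: stall  regs: r0:1,r1:Mul1,r2:Add2,r3:Mul2,r4:63,r5:6
  c10: stall  regs: r0:1,r1:Mul1,r2:Add2,r3:Mul2,r4:63,r5:6
  c11: stall  regs: r0:1,r1:Mul1,r2:Add2,r3:Mul2,r4:63,r5:6
  c12: stall  regs: r0:1,r1:Mul1,r2:Add2,r3:Mul2,r4:63,r5:6
  c13: CDB Mul2=3402; issue MUL r4<-Mul2  regs: r0:1,r1:Mul1,r2:Add2,r3:3402,r4:Mul2,r5:6
  c14: stall  regs: r0:1,r1:Mul1,r2:Add2,r3:3402,r4:Mul2,r5:6
  c15: CDB Add2=-3348; stall  regs: r0:1,r1:Mul1,r2:-3348,r3:3402,r4:Mul2,r5:6
  c16: stall  regs: r0:1,r1:Mul1,r2:-3348,r3:3402,r4:Mul2,r5:6
  c17: stall  regs: r0:1,r1:Mul1,r2:-3348,r3:3402,r4:Mul2,r5:6
  c18: stall  regs: r0:1,r1:Mul1,r2:-3348,r3:3402,r4:Mul2,r5:6
  c19: stall  regs: r0:1,r1:Mul1,r2:-3348,r3:3402,r4:Mul2,r5:6
  c20: CDB Mul1=-180792; issue MUL r4<-Mul1  regs: r0:1,r1:-180792,r2:-3348,r3:3402,r4:Mul1,r5:6
  c21: issue ADD r3<-Add1  regs: r0:1,r1:-180792,r2:-3348,r3:Add1,r4:Mul1,r5:6
  c22: -  regs: r0:1,r1:-180792,r2:-3348,r3:Add1,r4:Mul1,r5:6
  c23: -  regs: r0:1,r1:-180792,r2:-3348,r3:Add1,r4:Mul1,r5:6
  c24: -  regs: r0:1,r1:-180792,r2:-3348,r3:Add1,r4:Mul1,r5:6
  c25: CDB Mul2=605291616  regs: r0:1,r1:-180792,r2:-3348,r3:Add1,r4:Mul1,r5:6
  c26: -  regs: r0:1,r1:-180792,r2:-3348,r3:Add1,r4:Mul1,r5:6
  c27: -  regs: r0:1,r1:-180792,r2:-3348,r3:Add1,r4:Mul1,r5:6
  c28: -  regs: r0:1,r1:-180792,r2:-3348,r3:Add1,r4:Mul1,r5:6
  c29: -  regs: r0:1,r1:-180792,r2:-3348,r3:Add1,r4:Mul1,r5:6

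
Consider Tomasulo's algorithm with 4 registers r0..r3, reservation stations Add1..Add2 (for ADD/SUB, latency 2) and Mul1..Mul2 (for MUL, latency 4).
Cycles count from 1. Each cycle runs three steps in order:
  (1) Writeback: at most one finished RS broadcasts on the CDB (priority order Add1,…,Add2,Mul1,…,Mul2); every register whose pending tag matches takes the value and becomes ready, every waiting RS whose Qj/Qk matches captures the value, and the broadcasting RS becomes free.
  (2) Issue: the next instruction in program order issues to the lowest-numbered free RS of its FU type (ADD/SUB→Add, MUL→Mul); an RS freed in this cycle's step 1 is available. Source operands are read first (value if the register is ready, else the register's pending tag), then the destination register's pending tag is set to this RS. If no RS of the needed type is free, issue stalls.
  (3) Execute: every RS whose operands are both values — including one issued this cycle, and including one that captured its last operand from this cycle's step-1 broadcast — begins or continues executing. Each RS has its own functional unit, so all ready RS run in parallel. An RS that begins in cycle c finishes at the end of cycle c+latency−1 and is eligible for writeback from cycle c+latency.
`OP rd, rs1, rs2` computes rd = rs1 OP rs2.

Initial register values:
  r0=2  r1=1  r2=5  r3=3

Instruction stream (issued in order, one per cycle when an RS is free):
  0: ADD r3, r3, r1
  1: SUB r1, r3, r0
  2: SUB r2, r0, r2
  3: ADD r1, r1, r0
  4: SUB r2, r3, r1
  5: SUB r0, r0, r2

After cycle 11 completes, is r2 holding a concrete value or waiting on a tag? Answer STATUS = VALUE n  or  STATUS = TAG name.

STATUS = VALUE 0

cycle 1: issue ADD r3<-Add1 // r0:2,r1:1,r2:5,r3:Add1
cycle 2: issue SUB r1<-Add2 // r0:2,r1:Add2,r2:5,r3:Add1
cycle 3: CDB Add1=4; issue SUB r2<-Add1 // r0:2,r1:Add2,r2:Add1,r3:4
cycle 4: stall // r0:2,r1:Add2,r2:Add1,r3:4
cycle 5: CDB Add1=-3; issue ADD r1<-Add1 // r0:2,r1:Add1,r2:-3,r3:4
cycle 6: CDB Add2=2; issue SUB r2<-Add2 // r0:2,r1:Add1,r2:Add2,r3:4
cycle 7: stall // r0:2,r1:Add1,r2:Add2,r3:4
cycle 8: CDB Add1=4; issue SUB r0<-Add1 // r0:Add1,r1:4,r2:Add2,r3:4
cycle 9: - // r0:Add1,r1:4,r2:Add2,r3:4
cycle 10: CDB Add2=0 // r0:Add1,r1:4,r2:0,r3:4
cycle 11: - // r0:Add1,r1:4,r2:0,r3:4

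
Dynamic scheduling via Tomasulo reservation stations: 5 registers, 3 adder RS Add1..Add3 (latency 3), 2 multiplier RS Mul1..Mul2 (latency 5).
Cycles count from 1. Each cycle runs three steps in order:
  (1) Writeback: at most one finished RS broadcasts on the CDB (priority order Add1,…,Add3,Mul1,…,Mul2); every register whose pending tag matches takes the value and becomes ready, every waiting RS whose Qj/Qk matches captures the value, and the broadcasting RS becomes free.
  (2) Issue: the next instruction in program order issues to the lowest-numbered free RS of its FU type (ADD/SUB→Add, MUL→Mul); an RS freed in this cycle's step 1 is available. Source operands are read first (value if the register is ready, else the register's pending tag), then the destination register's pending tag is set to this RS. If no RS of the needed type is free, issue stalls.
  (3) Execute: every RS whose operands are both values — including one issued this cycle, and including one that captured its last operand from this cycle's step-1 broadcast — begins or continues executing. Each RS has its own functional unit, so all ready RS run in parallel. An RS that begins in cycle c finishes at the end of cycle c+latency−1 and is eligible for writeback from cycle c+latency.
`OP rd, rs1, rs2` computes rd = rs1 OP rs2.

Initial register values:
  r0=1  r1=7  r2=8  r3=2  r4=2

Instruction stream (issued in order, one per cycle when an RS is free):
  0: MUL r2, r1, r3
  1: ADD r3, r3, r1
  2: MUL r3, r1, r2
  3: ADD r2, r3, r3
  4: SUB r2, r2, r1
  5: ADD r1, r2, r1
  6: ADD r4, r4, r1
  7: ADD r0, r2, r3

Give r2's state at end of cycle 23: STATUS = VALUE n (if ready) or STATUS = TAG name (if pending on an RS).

c1: issue MUL r2<-Mul1 | r0:1,r1:7,r2:Mul1,r3:2,r4:2
c2: issue ADD r3<-Add1 | r0:1,r1:7,r2:Mul1,r3:Add1,r4:2
c3: issue MUL r3<-Mul2 | r0:1,r1:7,r2:Mul1,r3:Mul2,r4:2
c4: issue ADD r2<-Add2 | r0:1,r1:7,r2:Add2,r3:Mul2,r4:2
c5: CDB Add1=9; issue SUB r2<-Add1 | r0:1,r1:7,r2:Add1,r3:Mul2,r4:2
c6: CDB Mul1=14; issue ADD r1<-Add3 | r0:1,r1:Add3,r2:Add1,r3:Mul2,r4:2
c7: stall | r0:1,r1:Add3,r2:Add1,r3:Mul2,r4:2
c8: stall | r0:1,r1:Add3,r2:Add1,r3:Mul2,r4:2
c9: stall | r0:1,r1:Add3,r2:Add1,r3:Mul2,r4:2
c10: stall | r0:1,r1:Add3,r2:Add1,r3:Mul2,r4:2
c11: CDB Mul2=98; stall | r0:1,r1:Add3,r2:Add1,r3:98,r4:2
c12: stall | r0:1,r1:Add3,r2:Add1,r3:98,r4:2
c13: stall | r0:1,r1:Add3,r2:Add1,r3:98,r4:2
c14: CDB Add2=196; issue ADD r4<-Add2 | r0:1,r1:Add3,r2:Add1,r3:98,r4:Add2
c15: stall | r0:1,r1:Add3,r2:Add1,r3:98,r4:Add2
c16: stall | r0:1,r1:Add3,r2:Add1,r3:98,r4:Add2
c17: CDB Add1=189; issue ADD r0<-Add1 | r0:Add1,r1:Add3,r2:189,r3:98,r4:Add2
c18: - | r0:Add1,r1:Add3,r2:189,r3:98,r4:Add2
c19: - | r0:Add1,r1:Add3,r2:189,r3:98,r4:Add2
c20: CDB Add1=287 | r0:287,r1:Add3,r2:189,r3:98,r4:Add2
c21: CDB Add3=196 | r0:287,r1:196,r2:189,r3:98,r4:Add2
c22: - | r0:287,r1:196,r2:189,r3:98,r4:Add2
c23: - | r0:287,r1:196,r2:189,r3:98,r4:Add2

STATUS = VALUE 189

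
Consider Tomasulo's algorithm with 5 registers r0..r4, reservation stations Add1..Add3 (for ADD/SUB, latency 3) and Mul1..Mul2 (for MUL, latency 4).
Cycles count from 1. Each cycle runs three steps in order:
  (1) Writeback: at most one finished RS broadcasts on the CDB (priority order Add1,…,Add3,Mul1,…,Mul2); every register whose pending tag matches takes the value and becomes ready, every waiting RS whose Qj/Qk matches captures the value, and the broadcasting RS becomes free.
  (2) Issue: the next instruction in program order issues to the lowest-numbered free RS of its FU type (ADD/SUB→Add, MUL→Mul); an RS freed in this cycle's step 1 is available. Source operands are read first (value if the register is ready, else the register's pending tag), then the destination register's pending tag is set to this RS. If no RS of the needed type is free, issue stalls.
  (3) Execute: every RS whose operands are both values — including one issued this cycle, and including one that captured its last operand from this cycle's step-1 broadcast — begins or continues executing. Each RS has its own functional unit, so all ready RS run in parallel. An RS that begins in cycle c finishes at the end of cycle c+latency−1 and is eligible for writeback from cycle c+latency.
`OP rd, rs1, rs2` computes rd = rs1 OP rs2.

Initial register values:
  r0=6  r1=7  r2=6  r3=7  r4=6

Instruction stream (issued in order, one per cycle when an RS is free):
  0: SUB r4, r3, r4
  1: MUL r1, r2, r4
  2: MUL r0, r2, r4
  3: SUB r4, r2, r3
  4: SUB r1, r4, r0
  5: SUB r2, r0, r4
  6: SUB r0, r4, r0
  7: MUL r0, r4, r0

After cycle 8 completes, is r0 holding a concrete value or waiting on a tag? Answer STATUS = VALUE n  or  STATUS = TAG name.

STATUS = TAG Mul1

c1: issue SUB r4<-Add1 | r0:6,r1:7,r2:6,r3:7,r4:Add1
c2: issue MUL r1<-Mul1 | r0:6,r1:Mul1,r2:6,r3:7,r4:Add1
c3: issue MUL r0<-Mul2 | r0:Mul2,r1:Mul1,r2:6,r3:7,r4:Add1
c4: CDB Add1=1; issue SUB r4<-Add1 | r0:Mul2,r1:Mul1,r2:6,r3:7,r4:Add1
c5: issue SUB r1<-Add2 | r0:Mul2,r1:Add2,r2:6,r3:7,r4:Add1
c6: issue SUB r2<-Add3 | r0:Mul2,r1:Add2,r2:Add3,r3:7,r4:Add1
c7: CDB Add1=-1; issue SUB r0<-Add1 | r0:Add1,r1:Add2,r2:Add3,r3:7,r4:-1
c8: CDB Mul1=6; issue MUL r0<-Mul1 | r0:Mul1,r1:Add2,r2:Add3,r3:7,r4:-1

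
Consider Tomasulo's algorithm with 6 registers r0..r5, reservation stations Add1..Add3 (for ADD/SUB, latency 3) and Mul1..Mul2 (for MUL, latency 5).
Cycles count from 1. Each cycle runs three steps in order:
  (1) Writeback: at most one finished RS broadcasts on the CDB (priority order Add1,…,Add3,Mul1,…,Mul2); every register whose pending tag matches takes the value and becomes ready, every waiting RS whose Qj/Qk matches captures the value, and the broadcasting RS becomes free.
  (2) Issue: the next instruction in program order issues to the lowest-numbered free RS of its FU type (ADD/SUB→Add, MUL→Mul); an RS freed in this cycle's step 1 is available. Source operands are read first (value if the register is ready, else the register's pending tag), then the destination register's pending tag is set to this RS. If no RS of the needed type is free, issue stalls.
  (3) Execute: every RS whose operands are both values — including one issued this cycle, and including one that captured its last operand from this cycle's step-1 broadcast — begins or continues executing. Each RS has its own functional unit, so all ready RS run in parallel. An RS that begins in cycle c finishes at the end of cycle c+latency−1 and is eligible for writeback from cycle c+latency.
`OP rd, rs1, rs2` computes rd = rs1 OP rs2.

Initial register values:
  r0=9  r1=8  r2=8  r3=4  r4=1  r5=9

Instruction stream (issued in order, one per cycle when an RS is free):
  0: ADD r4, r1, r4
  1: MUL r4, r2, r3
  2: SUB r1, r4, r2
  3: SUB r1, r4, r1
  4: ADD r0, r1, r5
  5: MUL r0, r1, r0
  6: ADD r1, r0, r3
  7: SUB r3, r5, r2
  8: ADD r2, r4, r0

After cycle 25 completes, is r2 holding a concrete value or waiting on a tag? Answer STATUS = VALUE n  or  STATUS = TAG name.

  c1: issue ADD r4<-Add1  regs: r0:9,r1:8,r2:8,r3:4,r4:Add1,r5:9
  c2: issue MUL r4<-Mul1  regs: r0:9,r1:8,r2:8,r3:4,r4:Mul1,r5:9
  c3: issue SUB r1<-Add2  regs: r0:9,r1:Add2,r2:8,r3:4,r4:Mul1,r5:9
  c4: CDB Add1=9; issue SUB r1<-Add1  regs: r0:9,r1:Add1,r2:8,r3:4,r4:Mul1,r5:9
  c5: issue ADD r0<-Add3  regs: r0:Add3,r1:Add1,r2:8,r3:4,r4:Mul1,r5:9
  c6: issue MUL r0<-Mul2  regs: r0:Mul2,r1:Add1,r2:8,r3:4,r4:Mul1,r5:9
  c7: CDB Mul1=32; stall  regs: r0:Mul2,r1:Add1,r2:8,r3:4,r4:32,r5:9
  c8: stall  regs: r0:Mul2,r1:Add1,r2:8,r3:4,r4:32,r5:9
  c9: stall  regs: r0:Mul2,r1:Add1,r2:8,r3:4,r4:32,r5:9
  c10: CDB Add2=24; issue ADD r1<-Add2  regs: r0:Mul2,r1:Add2,r2:8,r3:4,r4:32,r5:9
  c11: stall  regs: r0:Mul2,r1:Add2,r2:8,r3:4,r4:32,r5:9
  c12: stall  regs: r0:Mul2,r1:Add2,r2:8,r3:4,r4:32,r5:9
  c13: CDB Add1=8; issue SUB r3<-Add1  regs: r0:Mul2,r1:Add2,r2:8,r3:Add1,r4:32,r5:9
  c14: stall  regs: r0:Mul2,r1:Add2,r2:8,r3:Add1,r4:32,r5:9
  c15: stall  regs: r0:Mul2,r1:Add2,r2:8,r3:Add1,r4:32,r5:9
  c16: CDB Add1=1; issue ADD r2<-Add1  regs: r0:Mul2,r1:Add2,r2:Add1,r3:1,r4:32,r5:9
  c17: CDB Add3=17  regs: r0:Mul2,r1:Add2,r2:Add1,r3:1,r4:32,r5:9
  c18: -  regs: r0:Mul2,r1:Add2,r2:Add1,r3:1,r4:32,r5:9
  c19: -  regs: r0:Mul2,r1:Add2,r2:Add1,r3:1,r4:32,r5:9
  c20: -  regs: r0:Mul2,r1:Add2,r2:Add1,r3:1,r4:32,r5:9
  c21: -  regs: r0:Mul2,r1:Add2,r2:Add1,r3:1,r4:32,r5:9
  c22: CDB Mul2=136  regs: r0:136,r1:Add2,r2:Add1,r3:1,r4:32,r5:9
  c23: -  regs: r0:136,r1:Add2,r2:Add1,r3:1,r4:32,r5:9
  c24: -  regs: r0:136,r1:Add2,r2:Add1,r3:1,r4:32,r5:9
  c25: CDB Add1=168  regs: r0:136,r1:Add2,r2:168,r3:1,r4:32,r5:9

STATUS = VALUE 168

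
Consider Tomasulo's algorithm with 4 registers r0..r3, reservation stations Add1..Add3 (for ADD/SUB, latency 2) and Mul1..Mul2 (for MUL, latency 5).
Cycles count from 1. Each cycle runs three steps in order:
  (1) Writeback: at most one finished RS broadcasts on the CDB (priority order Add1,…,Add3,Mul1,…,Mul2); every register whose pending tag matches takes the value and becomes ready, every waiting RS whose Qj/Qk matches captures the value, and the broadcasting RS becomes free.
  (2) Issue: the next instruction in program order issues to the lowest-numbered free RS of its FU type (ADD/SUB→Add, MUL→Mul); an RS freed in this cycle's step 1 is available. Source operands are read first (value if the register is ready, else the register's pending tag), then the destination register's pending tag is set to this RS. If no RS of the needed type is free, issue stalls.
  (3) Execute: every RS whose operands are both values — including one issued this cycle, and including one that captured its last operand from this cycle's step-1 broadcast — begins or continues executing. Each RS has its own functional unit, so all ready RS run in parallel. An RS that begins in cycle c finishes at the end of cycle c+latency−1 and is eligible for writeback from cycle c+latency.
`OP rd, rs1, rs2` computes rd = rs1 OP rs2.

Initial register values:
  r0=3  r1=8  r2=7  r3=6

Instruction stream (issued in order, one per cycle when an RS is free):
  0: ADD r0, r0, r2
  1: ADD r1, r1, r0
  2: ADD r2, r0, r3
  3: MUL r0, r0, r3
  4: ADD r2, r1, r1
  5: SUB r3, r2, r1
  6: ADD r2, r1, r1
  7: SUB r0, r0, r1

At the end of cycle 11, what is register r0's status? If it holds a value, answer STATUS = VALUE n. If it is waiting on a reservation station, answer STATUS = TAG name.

STATUS = TAG Add1

cycle 1: issue ADD r0<-Add1 // r0:Add1,r1:8,r2:7,r3:6
cycle 2: issue ADD r1<-Add2 // r0:Add1,r1:Add2,r2:7,r3:6
cycle 3: CDB Add1=10; issue ADD r2<-Add1 // r0:10,r1:Add2,r2:Add1,r3:6
cycle 4: issue MUL r0<-Mul1 // r0:Mul1,r1:Add2,r2:Add1,r3:6
cycle 5: CDB Add1=16; issue ADD r2<-Add1 // r0:Mul1,r1:Add2,r2:Add1,r3:6
cycle 6: CDB Add2=18; issue SUB r3<-Add2 // r0:Mul1,r1:18,r2:Add1,r3:Add2
cycle 7: issue ADD r2<-Add3 // r0:Mul1,r1:18,r2:Add3,r3:Add2
cycle 8: CDB Add1=36; issue SUB r0<-Add1 // r0:Add1,r1:18,r2:Add3,r3:Add2
cycle 9: CDB Add3=36 // r0:Add1,r1:18,r2:36,r3:Add2
cycle 10: CDB Add2=18 // r0:Add1,r1:18,r2:36,r3:18
cycle 11: CDB Mul1=60 // r0:Add1,r1:18,r2:36,r3:18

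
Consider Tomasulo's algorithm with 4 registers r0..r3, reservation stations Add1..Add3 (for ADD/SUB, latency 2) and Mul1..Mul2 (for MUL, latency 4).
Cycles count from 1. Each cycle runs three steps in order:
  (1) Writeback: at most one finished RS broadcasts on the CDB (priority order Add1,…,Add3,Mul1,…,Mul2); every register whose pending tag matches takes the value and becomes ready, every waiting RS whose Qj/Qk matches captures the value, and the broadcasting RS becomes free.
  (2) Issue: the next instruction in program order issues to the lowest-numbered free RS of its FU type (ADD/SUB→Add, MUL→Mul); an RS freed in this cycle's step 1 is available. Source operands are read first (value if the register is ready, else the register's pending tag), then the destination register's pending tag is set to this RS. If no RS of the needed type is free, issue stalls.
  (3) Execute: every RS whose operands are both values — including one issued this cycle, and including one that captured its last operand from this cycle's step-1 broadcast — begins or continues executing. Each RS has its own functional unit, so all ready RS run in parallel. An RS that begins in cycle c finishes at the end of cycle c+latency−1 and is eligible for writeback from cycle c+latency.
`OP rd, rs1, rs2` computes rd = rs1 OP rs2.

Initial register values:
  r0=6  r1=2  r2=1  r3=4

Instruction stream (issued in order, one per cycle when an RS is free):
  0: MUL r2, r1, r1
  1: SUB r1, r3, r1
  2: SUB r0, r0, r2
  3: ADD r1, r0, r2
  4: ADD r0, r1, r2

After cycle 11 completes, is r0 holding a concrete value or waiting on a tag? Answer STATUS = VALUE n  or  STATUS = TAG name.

c1: issue MUL r2<-Mul1 | r0:6,r1:2,r2:Mul1,r3:4
c2: issue SUB r1<-Add1 | r0:6,r1:Add1,r2:Mul1,r3:4
c3: issue SUB r0<-Add2 | r0:Add2,r1:Add1,r2:Mul1,r3:4
c4: CDB Add1=2; issue ADD r1<-Add1 | r0:Add2,r1:Add1,r2:Mul1,r3:4
c5: CDB Mul1=4; issue ADD r0<-Add3 | r0:Add3,r1:Add1,r2:4,r3:4
c6: - | r0:Add3,r1:Add1,r2:4,r3:4
c7: CDB Add2=2 | r0:Add3,r1:Add1,r2:4,r3:4
c8: - | r0:Add3,r1:Add1,r2:4,r3:4
c9: CDB Add1=6 | r0:Add3,r1:6,r2:4,r3:4
c10: - | r0:Add3,r1:6,r2:4,r3:4
c11: CDB Add3=10 | r0:10,r1:6,r2:4,r3:4

STATUS = VALUE 10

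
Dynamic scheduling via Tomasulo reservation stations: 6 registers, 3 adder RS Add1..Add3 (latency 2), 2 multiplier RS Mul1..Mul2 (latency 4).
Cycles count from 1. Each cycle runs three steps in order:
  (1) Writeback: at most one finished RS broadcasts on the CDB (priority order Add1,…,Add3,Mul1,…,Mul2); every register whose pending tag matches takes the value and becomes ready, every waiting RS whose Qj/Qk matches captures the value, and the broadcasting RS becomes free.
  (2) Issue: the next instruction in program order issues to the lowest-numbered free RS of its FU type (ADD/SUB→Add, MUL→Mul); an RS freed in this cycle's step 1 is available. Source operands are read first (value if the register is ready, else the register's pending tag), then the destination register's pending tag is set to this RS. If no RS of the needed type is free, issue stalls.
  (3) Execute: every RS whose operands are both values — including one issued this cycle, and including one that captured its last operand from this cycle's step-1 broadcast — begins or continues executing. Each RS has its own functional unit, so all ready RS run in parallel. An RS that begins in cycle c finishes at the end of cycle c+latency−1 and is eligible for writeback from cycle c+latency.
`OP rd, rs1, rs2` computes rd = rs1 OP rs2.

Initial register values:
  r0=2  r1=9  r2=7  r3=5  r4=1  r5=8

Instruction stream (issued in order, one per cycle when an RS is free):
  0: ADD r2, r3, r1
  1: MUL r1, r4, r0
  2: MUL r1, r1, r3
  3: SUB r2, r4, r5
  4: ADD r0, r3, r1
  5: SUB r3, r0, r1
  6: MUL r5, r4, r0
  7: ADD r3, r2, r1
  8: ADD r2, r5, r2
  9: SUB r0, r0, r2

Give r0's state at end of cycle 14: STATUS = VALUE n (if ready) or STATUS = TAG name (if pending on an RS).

STATUS = TAG Add3

  c1: issue ADD r2<-Add1  regs: r0:2,r1:9,r2:Add1,r3:5,r4:1,r5:8
  c2: issue MUL r1<-Mul1  regs: r0:2,r1:Mul1,r2:Add1,r3:5,r4:1,r5:8
  c3: CDB Add1=14; issue MUL r1<-Mul2  regs: r0:2,r1:Mul2,r2:14,r3:5,r4:1,r5:8
  c4: issue SUB r2<-Add1  regs: r0:2,r1:Mul2,r2:Add1,r3:5,r4:1,r5:8
  c5: issue ADD r0<-Add2  regs: r0:Add2,r1:Mul2,r2:Add1,r3:5,r4:1,r5:8
  c6: CDB Add1=-7; issue SUB r3<-Add1  regs: r0:Add2,r1:Mul2,r2:-7,r3:Add1,r4:1,r5:8
  c7: CDB Mul1=2; issue MUL r5<-Mul1  regs: r0:Add2,r1:Mul2,r2:-7,r3:Add1,r4:1,r5:Mul1
  c8: issue ADD r3<-Add3  regs: r0:Add2,r1:Mul2,r2:-7,r3:Add3,r4:1,r5:Mul1
  c9: stall  regs: r0:Add2,r1:Mul2,r2:-7,r3:Add3,r4:1,r5:Mul1
  c10: stall  regs: r0:Add2,r1:Mul2,r2:-7,r3:Add3,r4:1,r5:Mul1
  c11: CDB Mul2=10; stall  regs: r0:Add2,r1:10,r2:-7,r3:Add3,r4:1,r5:Mul1
  c12: stall  regs: r0:Add2,r1:10,r2:-7,r3:Add3,r4:1,r5:Mul1
  c13: CDB Add2=15; issue ADD r2<-Add2  regs: r0:15,r1:10,r2:Add2,r3:Add3,r4:1,r5:Mul1
  c14: CDB Add3=3; issue SUB r0<-Add3  regs: r0:Add3,r1:10,r2:Add2,r3:3,r4:1,r5:Mul1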